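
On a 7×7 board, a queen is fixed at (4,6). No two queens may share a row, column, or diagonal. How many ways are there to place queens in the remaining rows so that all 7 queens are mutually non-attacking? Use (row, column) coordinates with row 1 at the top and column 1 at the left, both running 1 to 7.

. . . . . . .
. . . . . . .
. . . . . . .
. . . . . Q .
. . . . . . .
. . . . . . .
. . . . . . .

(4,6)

Branch on row 1: col 1 → 1; col 2 → 0; col 4 → 2; col 5 → 2; col 7 → 1.
Sum: 1 + 0 + 2 + 2 + 1 = 6.

6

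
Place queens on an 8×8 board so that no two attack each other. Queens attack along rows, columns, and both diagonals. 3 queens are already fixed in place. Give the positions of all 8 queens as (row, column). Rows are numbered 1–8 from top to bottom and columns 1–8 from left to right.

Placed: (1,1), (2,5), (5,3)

Row 3: attacked by (1,1)→{1,3}; (2,5)→{4,5,6}; (5,3)→{1,3,5}. Safe: 2, 7, 8. Place at column 8.
Row 4: attacked by (1,1)→{1,4}; (2,5)→{3,5,7}; (3,8)→{7,8}; (5,3)→{2,3,4}. Safe: 6. Place at column 6.
Row 6: attacked by (1,1)→{1,6}; (2,5)→{1,5}; (3,8)→{5,8}; (4,6)→{4,6,8}; (5,3)→{2,3,4}. Safe: 7. Place at column 7.
Row 7: attacked by (1,1)→{1,7}; (2,5)→{5}; (3,8)→{4,8}; (4,6)→{3,6}; (5,3)→{1,3,5}; (6,7)→{6,7,8}. Safe: 2. Place at column 2.
Row 8: attacked by (1,1)→{1,8}; (2,5)→{5}; (3,8)→{3,8}; (4,6)→{2,6}; (5,3)→{3,6}; (6,7)→{5,7}; (7,2)→{1,2,3}. Safe: 4. Place at column 4.
Columns [1, 5, 8, 6, 3, 7, 2, 4], r−c [0, -3, -5, -2, 2, -1, 5, 4], r+c [2, 7, 11, 10, 8, 13, 9, 12] are all distinct, so no two queens attack.

(1,1) (2,5) (3,8) (4,6) (5,3) (6,7) (7,2) (8,4)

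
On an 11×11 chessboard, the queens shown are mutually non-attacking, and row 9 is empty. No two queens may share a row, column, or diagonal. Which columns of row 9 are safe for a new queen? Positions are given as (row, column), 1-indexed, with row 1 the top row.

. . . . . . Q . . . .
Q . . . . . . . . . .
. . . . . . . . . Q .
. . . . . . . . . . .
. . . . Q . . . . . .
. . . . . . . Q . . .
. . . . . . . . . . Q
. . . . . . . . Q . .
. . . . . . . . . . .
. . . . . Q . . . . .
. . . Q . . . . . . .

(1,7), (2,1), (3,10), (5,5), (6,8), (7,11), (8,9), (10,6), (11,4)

(1,7) attacks row 9 at column 7.
(2,1) attacks row 9 at column 1 and diagonals 8.
(3,10) attacks row 9 at column 10 and diagonals 4.
(5,5) attacks row 9 at column 5 and diagonals 1, 9.
(6,8) attacks row 9 at column 8 and diagonals 5, 11.
(7,11) attacks row 9 at column 11 and diagonals 9.
(8,9) attacks row 9 at column 9 and diagonals 8, 10.
(10,6) attacks row 9 at column 6 and diagonals 5, 7.
(11,4) attacks row 9 at column 4 and diagonals 2, 6.
Attacked columns: {1, 2, 4, 5, 6, 7, 8, 9, 10, 11}. Safe: {3}.

columns 3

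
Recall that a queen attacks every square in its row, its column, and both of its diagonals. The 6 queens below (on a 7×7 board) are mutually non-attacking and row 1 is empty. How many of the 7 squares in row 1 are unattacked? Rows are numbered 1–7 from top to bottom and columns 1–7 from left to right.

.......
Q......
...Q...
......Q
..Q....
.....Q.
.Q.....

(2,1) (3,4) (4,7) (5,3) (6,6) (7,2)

1

(2,1) attacks row 1 at column 1 and diagonals 2.
(3,4) attacks row 1 at column 4 and diagonals 2, 6.
(4,7) attacks row 1 at column 7 and diagonals 4.
(5,3) attacks row 1 at column 3 and diagonals 7.
(6,6) attacks row 1 at column 6 and diagonals 1.
(7,2) attacks row 1 at column 2.
Attacked columns: {1, 2, 3, 4, 6, 7}. Safe: {5}.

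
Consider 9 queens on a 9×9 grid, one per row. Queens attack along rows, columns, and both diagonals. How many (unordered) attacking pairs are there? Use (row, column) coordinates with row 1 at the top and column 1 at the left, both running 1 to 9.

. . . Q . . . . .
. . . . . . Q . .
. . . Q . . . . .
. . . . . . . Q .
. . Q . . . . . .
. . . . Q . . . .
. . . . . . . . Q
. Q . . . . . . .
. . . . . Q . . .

1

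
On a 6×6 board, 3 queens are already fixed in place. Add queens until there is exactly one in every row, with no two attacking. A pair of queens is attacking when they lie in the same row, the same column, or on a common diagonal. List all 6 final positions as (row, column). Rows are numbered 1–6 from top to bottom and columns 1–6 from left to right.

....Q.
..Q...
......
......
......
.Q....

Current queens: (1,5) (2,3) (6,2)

Row 3: attacked by (1,5)→{3,5}; (2,3)→{2,3,4}; (6,2)→{2,5}. Safe: 1, 6. Place at column 1.
Row 4: attacked by (1,5)→{2,5}; (2,3)→{1,3,5}; (3,1)→{1,2}; (6,2)→{2,4}. Safe: 6. Place at column 6.
Row 5: attacked by (1,5)→{1,5}; (2,3)→{3,6}; (3,1)→{1,3}; (4,6)→{5,6}; (6,2)→{1,2,3}. Safe: 4. Place at column 4.
Columns [5, 3, 1, 6, 4, 2], r−c [-4, -1, 2, -2, 1, 4], r+c [6, 5, 4, 10, 9, 8] are all distinct, so no two queens attack.

(1,5) (2,3) (3,1) (4,6) (5,4) (6,2)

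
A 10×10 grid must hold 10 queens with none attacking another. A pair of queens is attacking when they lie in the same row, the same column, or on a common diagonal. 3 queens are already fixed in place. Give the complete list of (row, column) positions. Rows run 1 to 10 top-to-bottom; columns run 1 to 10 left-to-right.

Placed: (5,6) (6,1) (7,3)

Row 1: attacked by (5,6)→{2,6,10}; (6,1)→{1,6}; (7,3)→{3,9}. Safe: 4, 5, 7, 8. Place at column 8.
Row 2: attacked by (1,8)→{7,8,9}; (5,6)→{3,6,9}; (6,1)→{1,5}; (7,3)→{3,8}. Safe: 2, 4, 10. Place at column 10.
Row 3: attacked by (1,8)→{6,8,10}; (2,10)→{9,10}; (5,6)→{4,6,8}; (6,1)→{1,4}; (7,3)→{3,7}. Safe: 2, 5. Place at column 5.
Row 4: attacked by (1,8)→{5,8}; (2,10)→{8,10}; (3,5)→{4,5,6}; (5,6)→{5,6,7}; (6,1)→{1,3}; (7,3)→{3,6}. Safe: 2, 9. Place at column 2.
Row 8: attacked by (1,8)→{1,8}; (2,10)→{4,10}; (3,5)→{5,10}; (4,2)→{2,6}; (5,6)→{3,6,9}; (6,1)→{1,3}; (7,3)→{2,3,4}. Safe: 7. Place at column 7.
Row 9: attacked by (1,8)→{8}; (2,10)→{3,10}; (3,5)→{5}; (4,2)→{2,7}; (5,6)→{2,6,10}; (6,1)→{1,4}; (7,3)→{1,3,5}; (8,7)→{6,7,8}. Safe: 9. Place at column 9.
Row 10: attacked by (1,8)→{8}; (2,10)→{2,10}; (3,5)→{5}; (4,2)→{2,8}; (5,6)→{1,6}; (6,1)→{1,5}; (7,3)→{3,6}; (8,7)→{5,7,9}; (9,9)→{8,9,10}. Safe: 4. Place at column 4.
Columns [8, 10, 5, 2, 6, 1, 3, 7, 9, 4], r−c [-7, -8, -2, 2, -1, 5, 4, 1, 0, 6], r+c [9, 12, 8, 6, 11, 7, 10, 15, 18, 14] are all distinct, so no two queens attack.

(1,8) (2,10) (3,5) (4,2) (5,6) (6,1) (7,3) (8,7) (9,9) (10,4)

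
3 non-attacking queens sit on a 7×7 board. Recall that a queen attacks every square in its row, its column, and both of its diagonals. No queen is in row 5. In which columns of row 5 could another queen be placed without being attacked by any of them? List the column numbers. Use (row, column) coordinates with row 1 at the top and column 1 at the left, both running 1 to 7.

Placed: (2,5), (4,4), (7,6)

(2,5) attacks row 5 at column 5 and diagonals 2.
(4,4) attacks row 5 at column 4 and diagonals 3, 5.
(7,6) attacks row 5 at column 6 and diagonals 4.
Attacked columns: {2, 3, 4, 5, 6}. Safe: {1, 7}.

columns 1, 7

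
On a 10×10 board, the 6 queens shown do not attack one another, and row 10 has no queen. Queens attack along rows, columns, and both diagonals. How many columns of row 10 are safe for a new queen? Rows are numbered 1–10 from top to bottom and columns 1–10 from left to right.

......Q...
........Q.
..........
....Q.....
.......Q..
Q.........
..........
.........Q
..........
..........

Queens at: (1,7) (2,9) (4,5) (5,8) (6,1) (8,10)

3

(1,7) attacks row 10 at column 7.
(2,9) attacks row 10 at column 9 and diagonals 1.
(4,5) attacks row 10 at column 5.
(5,8) attacks row 10 at column 8 and diagonals 3.
(6,1) attacks row 10 at column 1 and diagonals 5.
(8,10) attacks row 10 at column 10 and diagonals 8.
Attacked columns: {1, 3, 5, 7, 8, 9, 10}. Safe: {2, 4, 6}.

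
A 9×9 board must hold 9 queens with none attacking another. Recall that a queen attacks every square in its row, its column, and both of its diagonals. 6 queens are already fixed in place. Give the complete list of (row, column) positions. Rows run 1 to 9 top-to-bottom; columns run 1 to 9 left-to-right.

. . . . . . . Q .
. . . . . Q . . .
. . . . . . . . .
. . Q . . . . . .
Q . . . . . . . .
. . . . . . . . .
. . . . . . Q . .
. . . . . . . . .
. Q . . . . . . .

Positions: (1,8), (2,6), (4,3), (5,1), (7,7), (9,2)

Row 3: attacked by (1,8)→{6,8}; (2,6)→{5,6,7}; (4,3)→{2,3,4}; (5,1)→{1,3}; (7,7)→{3,7}; (9,2)→{2,8}. Safe: 9. Place at column 9.
Row 6: attacked by (1,8)→{3,8}; (2,6)→{2,6}; (3,9)→{6,9}; (4,3)→{1,3,5}; (5,1)→{1,2}; (7,7)→{6,7,8}; (9,2)→{2,5}. Safe: 4. Place at column 4.
Row 8: attacked by (1,8)→{1,8}; (2,6)→{6}; (3,9)→{4,9}; (4,3)→{3,7}; (5,1)→{1,4}; (6,4)→{2,4,6}; (7,7)→{6,7,8}; (9,2)→{1,2,3}. Safe: 5. Place at column 5.
Columns [8, 6, 9, 3, 1, 4, 7, 5, 2], r−c [-7, -4, -6, 1, 4, 2, 0, 3, 7], r+c [9, 8, 12, 7, 6, 10, 14, 13, 11] are all distinct, so no two queens attack.

(1,8) (2,6) (3,9) (4,3) (5,1) (6,4) (7,7) (8,5) (9,2)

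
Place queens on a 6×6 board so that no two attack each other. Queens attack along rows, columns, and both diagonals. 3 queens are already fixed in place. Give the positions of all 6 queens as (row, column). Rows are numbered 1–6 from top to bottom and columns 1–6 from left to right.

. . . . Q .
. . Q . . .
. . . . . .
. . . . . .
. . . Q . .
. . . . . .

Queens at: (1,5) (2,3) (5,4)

Row 3: attacked by (1,5)→{3,5}; (2,3)→{2,3,4}; (5,4)→{2,4,6}. Safe: 1. Place at column 1.
Row 4: attacked by (1,5)→{2,5}; (2,3)→{1,3,5}; (3,1)→{1,2}; (5,4)→{3,4,5}. Safe: 6. Place at column 6.
Row 6: attacked by (1,5)→{5}; (2,3)→{3}; (3,1)→{1,4}; (4,6)→{4,6}; (5,4)→{3,4,5}. Safe: 2. Place at column 2.
Columns [5, 3, 1, 6, 4, 2], r−c [-4, -1, 2, -2, 1, 4], r+c [6, 5, 4, 10, 9, 8] are all distinct, so no two queens attack.

(1,5) (2,3) (3,1) (4,6) (5,4) (6,2)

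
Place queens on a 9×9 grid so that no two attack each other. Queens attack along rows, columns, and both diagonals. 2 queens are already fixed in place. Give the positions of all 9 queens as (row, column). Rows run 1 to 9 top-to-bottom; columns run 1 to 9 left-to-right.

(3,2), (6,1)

(1,3) (2,7) (3,2) (4,4) (5,8) (6,1) (7,5) (8,9) (9,6)

Row 1: attacked by (3,2)→{2,4}; (6,1)→{1,6}. Safe: 3, 5, 7, 8, 9. Place at column 3.
Row 2: attacked by (1,3)→{2,3,4}; (3,2)→{1,2,3}; (6,1)→{1,5}. Safe: 6, 7, 8, 9. Place at column 7.
Row 4: attacked by (1,3)→{3,6}; (2,7)→{5,7,9}; (3,2)→{1,2,3}; (6,1)→{1,3}. Safe: 4, 8. Place at column 4.
Row 5: attacked by (1,3)→{3,7}; (2,7)→{4,7}; (3,2)→{2,4}; (4,4)→{3,4,5}; (6,1)→{1,2}. Safe: 6, 8, 9. Place at column 8.
Row 7: attacked by (1,3)→{3,9}; (2,7)→{2,7}; (3,2)→{2,6}; (4,4)→{1,4,7}; (5,8)→{6,8}; (6,1)→{1,2}. Safe: 5. Place at column 5.
Row 8: attacked by (1,3)→{3}; (2,7)→{1,7}; (3,2)→{2,7}; (4,4)→{4,8}; (5,8)→{5,8}; (6,1)→{1,3}; (7,5)→{4,5,6}. Safe: 9. Place at column 9.
Row 9: attacked by (1,3)→{3}; (2,7)→{7}; (3,2)→{2,8}; (4,4)→{4,9}; (5,8)→{4,8}; (6,1)→{1,4}; (7,5)→{3,5,7}; (8,9)→{8,9}. Safe: 6. Place at column 6.
Columns [3, 7, 2, 4, 8, 1, 5, 9, 6], r−c [-2, -5, 1, 0, -3, 5, 2, -1, 3], r+c [4, 9, 5, 8, 13, 7, 12, 17, 15] are all distinct, so no two queens attack.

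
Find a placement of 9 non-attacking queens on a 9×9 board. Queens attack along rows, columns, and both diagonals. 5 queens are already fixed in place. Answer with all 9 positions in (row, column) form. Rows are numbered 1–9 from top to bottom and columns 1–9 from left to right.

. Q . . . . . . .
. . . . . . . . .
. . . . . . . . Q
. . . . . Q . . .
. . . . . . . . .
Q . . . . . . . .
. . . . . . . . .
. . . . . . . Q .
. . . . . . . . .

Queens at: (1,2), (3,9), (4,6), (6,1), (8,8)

Row 2: attacked by (1,2)→{1,2,3}; (3,9)→{8,9}; (4,6)→{4,6,8}; (6,1)→{1,5}; (8,8)→{2,8}. Safe: 7. Place at column 7.
Row 5: attacked by (1,2)→{2,6}; (2,7)→{4,7}; (3,9)→{7,9}; (4,6)→{5,6,7}; (6,1)→{1,2}; (8,8)→{5,8}. Safe: 3. Place at column 3.
Row 7: attacked by (1,2)→{2,8}; (2,7)→{2,7}; (3,9)→{5,9}; (4,6)→{3,6,9}; (5,3)→{1,3,5}; (6,1)→{1,2}; (8,8)→{7,8,9}. Safe: 4. Place at column 4.
Row 9: attacked by (1,2)→{2}; (2,7)→{7}; (3,9)→{3,9}; (4,6)→{1,6}; (5,3)→{3,7}; (6,1)→{1,4}; (7,4)→{2,4,6}; (8,8)→{7,8,9}. Safe: 5. Place at column 5.
Columns [2, 7, 9, 6, 3, 1, 4, 8, 5], r−c [-1, -5, -6, -2, 2, 5, 3, 0, 4], r+c [3, 9, 12, 10, 8, 7, 11, 16, 14] are all distinct, so no two queens attack.

(1,2) (2,7) (3,9) (4,6) (5,3) (6,1) (7,4) (8,8) (9,5)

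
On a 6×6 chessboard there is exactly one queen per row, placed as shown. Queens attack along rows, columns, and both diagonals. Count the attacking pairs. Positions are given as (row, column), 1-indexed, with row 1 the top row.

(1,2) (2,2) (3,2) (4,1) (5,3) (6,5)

5

Same column: (1,2)–(2,2) (column 2); (1,2)–(3,2) (column 2); (2,2)–(3,2) (column 2).
Same diagonal: (3,2)–(4,1) (|3−4| = |2−1| = 1); (3,2)–(6,5) (|3−6| = |2−5| = 3).
Total attacking pairs: 5.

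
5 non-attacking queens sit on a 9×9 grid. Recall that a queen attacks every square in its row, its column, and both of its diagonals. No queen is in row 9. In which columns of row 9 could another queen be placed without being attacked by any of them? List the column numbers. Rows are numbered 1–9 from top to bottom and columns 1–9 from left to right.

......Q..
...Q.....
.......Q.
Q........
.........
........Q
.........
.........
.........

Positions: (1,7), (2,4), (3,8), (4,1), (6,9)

columns 3, 5

(1,7) attacks row 9 at column 7.
(2,4) attacks row 9 at column 4.
(3,8) attacks row 9 at column 8 and diagonals 2.
(4,1) attacks row 9 at column 1 and diagonals 6.
(6,9) attacks row 9 at column 9 and diagonals 6.
Attacked columns: {1, 2, 4, 6, 7, 8, 9}. Safe: {3, 5}.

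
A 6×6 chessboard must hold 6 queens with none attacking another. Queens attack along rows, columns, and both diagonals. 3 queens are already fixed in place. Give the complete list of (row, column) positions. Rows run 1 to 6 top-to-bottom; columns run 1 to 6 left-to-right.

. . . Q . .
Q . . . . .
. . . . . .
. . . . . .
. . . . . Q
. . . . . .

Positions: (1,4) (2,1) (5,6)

Row 3: attacked by (1,4)→{2,4,6}; (2,1)→{1,2}; (5,6)→{4,6}. Safe: 3, 5. Place at column 5.
Row 4: attacked by (1,4)→{1,4}; (2,1)→{1,3}; (3,5)→{4,5,6}; (5,6)→{5,6}. Safe: 2. Place at column 2.
Row 6: attacked by (1,4)→{4}; (2,1)→{1,5}; (3,5)→{2,5}; (4,2)→{2,4}; (5,6)→{5,6}. Safe: 3. Place at column 3.
Columns [4, 1, 5, 2, 6, 3], r−c [-3, 1, -2, 2, -1, 3], r+c [5, 3, 8, 6, 11, 9] are all distinct, so no two queens attack.

(1,4) (2,1) (3,5) (4,2) (5,6) (6,3)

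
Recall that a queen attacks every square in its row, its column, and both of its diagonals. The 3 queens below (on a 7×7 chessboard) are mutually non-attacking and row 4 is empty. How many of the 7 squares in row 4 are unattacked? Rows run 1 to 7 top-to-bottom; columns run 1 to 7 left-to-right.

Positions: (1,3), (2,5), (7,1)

1

(1,3) attacks row 4 at column 3 and diagonals 6.
(2,5) attacks row 4 at column 5 and diagonals 3, 7.
(7,1) attacks row 4 at column 1 and diagonals 4.
Attacked columns: {1, 3, 4, 5, 6, 7}. Safe: {2}.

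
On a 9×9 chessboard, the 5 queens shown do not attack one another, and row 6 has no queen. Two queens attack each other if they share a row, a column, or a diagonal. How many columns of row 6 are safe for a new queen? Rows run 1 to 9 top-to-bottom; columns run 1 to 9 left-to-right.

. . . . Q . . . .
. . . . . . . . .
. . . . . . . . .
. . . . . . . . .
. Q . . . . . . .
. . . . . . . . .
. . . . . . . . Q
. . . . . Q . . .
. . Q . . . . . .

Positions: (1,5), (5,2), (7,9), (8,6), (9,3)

1

(1,5) attacks row 6 at column 5.
(5,2) attacks row 6 at column 2 and diagonals 1, 3.
(7,9) attacks row 6 at column 9 and diagonals 8.
(8,6) attacks row 6 at column 6 and diagonals 4, 8.
(9,3) attacks row 6 at column 3 and diagonals 6.
Attacked columns: {1, 2, 3, 4, 5, 6, 8, 9}. Safe: {7}.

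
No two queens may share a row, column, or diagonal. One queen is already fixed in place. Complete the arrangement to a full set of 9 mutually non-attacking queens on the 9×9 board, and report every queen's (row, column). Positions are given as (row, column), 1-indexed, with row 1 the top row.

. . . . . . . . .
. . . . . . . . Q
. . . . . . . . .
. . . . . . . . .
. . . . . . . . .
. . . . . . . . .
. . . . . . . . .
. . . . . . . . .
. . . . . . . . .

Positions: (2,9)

(1,5) (2,9) (3,2) (4,4) (5,7) (6,3) (7,8) (8,6) (9,1)

Row 1: attacked by (2,9)→{8,9}. Safe: 1, 2, 3, 4, 5, 6, 7. Place at column 5.
Row 3: attacked by (1,5)→{3,5,7}; (2,9)→{8,9}. Safe: 1, 2, 4, 6. Place at column 2.
Row 4: attacked by (1,5)→{2,5,8}; (2,9)→{7,9}; (3,2)→{1,2,3}. Safe: 4, 6. Place at column 4.
Row 5: attacked by (1,5)→{1,5,9}; (2,9)→{6,9}; (3,2)→{2,4}; (4,4)→{3,4,5}. Safe: 7, 8. Place at column 7.
Row 6: attacked by (1,5)→{5}; (2,9)→{5,9}; (3,2)→{2,5}; (4,4)→{2,4,6}; (5,7)→{6,7,8}. Safe: 1, 3. Place at column 3.
Row 7: attacked by (1,5)→{5}; (2,9)→{4,9}; (3,2)→{2,6}; (4,4)→{1,4,7}; (5,7)→{5,7,9}; (6,3)→{2,3,4}. Safe: 8. Place at column 8.
Row 8: attacked by (1,5)→{5}; (2,9)→{3,9}; (3,2)→{2,7}; (4,4)→{4,8}; (5,7)→{4,7}; (6,3)→{1,3,5}; (7,8)→{7,8,9}. Safe: 6. Place at column 6.
Row 9: attacked by (1,5)→{5}; (2,9)→{2,9}; (3,2)→{2,8}; (4,4)→{4,9}; (5,7)→{3,7}; (6,3)→{3,6}; (7,8)→{6,8}; (8,6)→{5,6,7}. Safe: 1. Place at column 1.
Columns [5, 9, 2, 4, 7, 3, 8, 6, 1], r−c [-4, -7, 1, 0, -2, 3, -1, 2, 8], r+c [6, 11, 5, 8, 12, 9, 15, 14, 10] are all distinct, so no two queens attack.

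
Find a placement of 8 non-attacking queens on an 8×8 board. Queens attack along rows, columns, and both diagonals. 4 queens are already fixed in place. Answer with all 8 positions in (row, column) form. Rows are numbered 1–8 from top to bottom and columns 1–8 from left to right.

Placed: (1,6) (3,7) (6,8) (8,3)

(1,6) (2,2) (3,7) (4,1) (5,4) (6,8) (7,5) (8,3)

Row 2: attacked by (1,6)→{5,6,7}; (3,7)→{6,7,8}; (6,8)→{4,8}; (8,3)→{3}. Safe: 1, 2. Place at column 2.
Row 4: attacked by (1,6)→{3,6}; (2,2)→{2,4}; (3,7)→{6,7,8}; (6,8)→{6,8}; (8,3)→{3,7}. Safe: 1, 5. Place at column 1.
Row 5: attacked by (1,6)→{2,6}; (2,2)→{2,5}; (3,7)→{5,7}; (4,1)→{1,2}; (6,8)→{7,8}; (8,3)→{3,6}. Safe: 4. Place at column 4.
Row 7: attacked by (1,6)→{6}; (2,2)→{2,7}; (3,7)→{3,7}; (4,1)→{1,4}; (5,4)→{2,4,6}; (6,8)→{7,8}; (8,3)→{2,3,4}. Safe: 5. Place at column 5.
Columns [6, 2, 7, 1, 4, 8, 5, 3], r−c [-5, 0, -4, 3, 1, -2, 2, 5], r+c [7, 4, 10, 5, 9, 14, 12, 11] are all distinct, so no two queens attack.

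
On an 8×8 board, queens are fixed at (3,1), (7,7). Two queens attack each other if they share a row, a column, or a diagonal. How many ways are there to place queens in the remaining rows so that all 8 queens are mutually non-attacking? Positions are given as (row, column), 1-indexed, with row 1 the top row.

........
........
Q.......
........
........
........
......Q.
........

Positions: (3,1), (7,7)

Branch on row 1: col 2 → 0; col 4 → 1; col 5 → 0; col 6 → 2; col 8 → 2.
Sum: 0 + 1 + 0 + 2 + 2 = 5.

5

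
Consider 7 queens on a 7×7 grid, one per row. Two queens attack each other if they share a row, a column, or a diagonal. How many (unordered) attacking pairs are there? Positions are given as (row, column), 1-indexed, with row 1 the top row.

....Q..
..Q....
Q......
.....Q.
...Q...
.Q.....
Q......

Same column: (3,1)–(7,1) (column 1).
Same diagonal: (6,2)–(7,1) (|6−7| = |2−1| = 1).
Total attacking pairs: 2.

2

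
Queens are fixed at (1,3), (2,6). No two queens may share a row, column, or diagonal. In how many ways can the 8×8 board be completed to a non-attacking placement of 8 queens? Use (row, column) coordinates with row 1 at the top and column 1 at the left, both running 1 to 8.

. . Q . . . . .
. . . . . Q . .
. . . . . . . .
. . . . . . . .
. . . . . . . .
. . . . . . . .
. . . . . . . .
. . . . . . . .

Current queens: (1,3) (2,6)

8

Branch on row 3: col 2 → 3; col 4 → 2; col 8 → 3.
Sum: 3 + 2 + 3 = 8.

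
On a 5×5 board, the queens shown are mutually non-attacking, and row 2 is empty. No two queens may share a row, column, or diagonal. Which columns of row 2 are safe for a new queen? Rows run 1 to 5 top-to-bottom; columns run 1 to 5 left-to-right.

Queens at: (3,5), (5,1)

columns 2, 3

(3,5) attacks row 2 at column 5 and diagonals 4.
(5,1) attacks row 2 at column 1 and diagonals 4.
Attacked columns: {1, 4, 5}. Safe: {2, 3}.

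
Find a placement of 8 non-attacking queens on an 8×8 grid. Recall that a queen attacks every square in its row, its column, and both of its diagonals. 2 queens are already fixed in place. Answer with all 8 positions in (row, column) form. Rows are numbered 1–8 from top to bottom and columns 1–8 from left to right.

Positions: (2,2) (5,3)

(1,6) (2,2) (3,7) (4,1) (5,3) (6,5) (7,8) (8,4)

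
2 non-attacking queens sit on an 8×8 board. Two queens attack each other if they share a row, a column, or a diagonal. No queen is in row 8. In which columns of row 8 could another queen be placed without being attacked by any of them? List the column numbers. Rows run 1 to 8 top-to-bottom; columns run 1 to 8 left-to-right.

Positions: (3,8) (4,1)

(3,8) attacks row 8 at column 8 and diagonals 3.
(4,1) attacks row 8 at column 1 and diagonals 5.
Attacked columns: {1, 3, 5, 8}. Safe: {2, 4, 6, 7}.

columns 2, 4, 6, 7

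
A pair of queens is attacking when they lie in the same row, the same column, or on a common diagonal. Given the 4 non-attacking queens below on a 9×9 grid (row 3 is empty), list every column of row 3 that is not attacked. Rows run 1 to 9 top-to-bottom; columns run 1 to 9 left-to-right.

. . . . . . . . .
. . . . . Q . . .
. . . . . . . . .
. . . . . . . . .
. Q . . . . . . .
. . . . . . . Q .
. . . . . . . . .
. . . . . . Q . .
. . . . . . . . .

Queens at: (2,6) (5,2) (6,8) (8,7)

columns 1, 3, 9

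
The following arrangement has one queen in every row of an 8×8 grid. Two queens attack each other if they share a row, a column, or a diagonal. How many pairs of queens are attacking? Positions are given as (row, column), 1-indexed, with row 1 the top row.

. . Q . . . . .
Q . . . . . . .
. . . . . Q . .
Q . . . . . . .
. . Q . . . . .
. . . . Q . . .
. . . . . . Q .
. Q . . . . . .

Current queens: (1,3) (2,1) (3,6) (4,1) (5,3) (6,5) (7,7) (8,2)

Same column: (1,3)–(5,3) (column 3); (2,1)–(4,1) (column 1).
Same diagonal: (2,1)–(6,5) (|2−6| = |1−5| = 4).
Total attacking pairs: 3.

3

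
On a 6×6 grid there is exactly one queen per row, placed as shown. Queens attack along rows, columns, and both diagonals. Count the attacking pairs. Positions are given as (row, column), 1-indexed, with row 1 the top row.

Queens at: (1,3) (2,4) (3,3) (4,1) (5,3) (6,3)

Same column: (1,3)–(3,3) (column 3); (1,3)–(5,3) (column 3); (1,3)–(6,3) (column 3); (3,3)–(5,3) (column 3); (3,3)–(6,3) (column 3); (5,3)–(6,3) (column 3).
Same diagonal: (1,3)–(2,4) (|1−2| = |3−4| = 1); (2,4)–(3,3) (|2−3| = |4−3| = 1); (4,1)–(6,3) (|4−6| = |1−3| = 2).
Total attacking pairs: 9.

9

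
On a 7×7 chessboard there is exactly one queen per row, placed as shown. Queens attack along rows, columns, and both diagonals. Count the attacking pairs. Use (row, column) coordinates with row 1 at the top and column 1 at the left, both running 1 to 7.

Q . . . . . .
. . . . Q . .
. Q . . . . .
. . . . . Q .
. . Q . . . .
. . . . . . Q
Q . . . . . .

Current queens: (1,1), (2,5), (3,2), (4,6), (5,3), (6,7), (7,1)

Same column: (1,1)–(7,1) (column 1).
Same diagonal: (5,3)–(7,1) (|5−7| = |3−1| = 2).
Total attacking pairs: 2.

2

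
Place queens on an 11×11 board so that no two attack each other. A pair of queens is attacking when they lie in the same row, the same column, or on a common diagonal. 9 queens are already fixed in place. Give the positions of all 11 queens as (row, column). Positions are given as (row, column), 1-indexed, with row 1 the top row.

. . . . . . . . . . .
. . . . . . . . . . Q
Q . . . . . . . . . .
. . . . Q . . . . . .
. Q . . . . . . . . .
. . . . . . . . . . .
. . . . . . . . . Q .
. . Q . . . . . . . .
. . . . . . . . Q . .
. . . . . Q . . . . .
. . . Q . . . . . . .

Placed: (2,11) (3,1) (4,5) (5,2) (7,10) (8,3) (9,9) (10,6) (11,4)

(1,7) (2,11) (3,1) (4,5) (5,2) (6,8) (7,10) (8,3) (9,9) (10,6) (11,4)

Row 1: attacked by (2,11)→{10,11}; (3,1)→{1,3}; (4,5)→{2,5,8}; (5,2)→{2,6}; (7,10)→{4,10}; (8,3)→{3,10}; (9,9)→{1,9}; (10,6)→{6}; (11,4)→{4}. Safe: 7. Place at column 7.
Row 6: attacked by (1,7)→{2,7}; (2,11)→{7,11}; (3,1)→{1,4}; (4,5)→{3,5,7}; (5,2)→{1,2,3}; (7,10)→{9,10,11}; (8,3)→{1,3,5}; (9,9)→{6,9}; (10,6)→{2,6,10}; (11,4)→{4,9}. Safe: 8. Place at column 8.
Columns [7, 11, 1, 5, 2, 8, 10, 3, 9, 6, 4], r−c [-6, -9, 2, -1, 3, -2, -3, 5, 0, 4, 7], r+c [8, 13, 4, 9, 7, 14, 17, 11, 18, 16, 15] are all distinct, so no two queens attack.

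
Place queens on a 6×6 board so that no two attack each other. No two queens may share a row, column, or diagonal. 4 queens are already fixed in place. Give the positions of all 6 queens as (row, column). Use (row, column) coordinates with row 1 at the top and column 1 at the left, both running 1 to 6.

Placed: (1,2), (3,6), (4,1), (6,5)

(1,2) (2,4) (3,6) (4,1) (5,3) (6,5)

Row 2: attacked by (1,2)→{1,2,3}; (3,6)→{5,6}; (4,1)→{1,3}; (6,5)→{1,5}. Safe: 4. Place at column 4.
Row 5: attacked by (1,2)→{2,6}; (2,4)→{1,4}; (3,6)→{4,6}; (4,1)→{1,2}; (6,5)→{4,5,6}. Safe: 3. Place at column 3.
Columns [2, 4, 6, 1, 3, 5], r−c [-1, -2, -3, 3, 2, 1], r+c [3, 6, 9, 5, 8, 11] are all distinct, so no two queens attack.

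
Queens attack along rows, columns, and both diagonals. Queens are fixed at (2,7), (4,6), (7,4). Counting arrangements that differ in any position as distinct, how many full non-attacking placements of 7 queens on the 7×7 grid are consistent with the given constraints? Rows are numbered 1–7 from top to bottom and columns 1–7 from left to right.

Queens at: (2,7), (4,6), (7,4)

Branch on row 1: col 1 → 0; col 2 → 0; col 5 → 1.
Sum: 0 + 0 + 1 = 1.

1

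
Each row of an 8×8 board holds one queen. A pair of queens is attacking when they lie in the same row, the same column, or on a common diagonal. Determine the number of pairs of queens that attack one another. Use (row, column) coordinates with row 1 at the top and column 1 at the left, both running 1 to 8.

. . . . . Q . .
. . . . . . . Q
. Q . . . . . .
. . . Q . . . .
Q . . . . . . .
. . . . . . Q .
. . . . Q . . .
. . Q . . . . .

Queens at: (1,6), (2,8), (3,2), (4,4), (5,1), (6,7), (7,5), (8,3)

0

All columns are distinct and no two queens satisfy |Δrow| = |Δcol|, so no pair attacks.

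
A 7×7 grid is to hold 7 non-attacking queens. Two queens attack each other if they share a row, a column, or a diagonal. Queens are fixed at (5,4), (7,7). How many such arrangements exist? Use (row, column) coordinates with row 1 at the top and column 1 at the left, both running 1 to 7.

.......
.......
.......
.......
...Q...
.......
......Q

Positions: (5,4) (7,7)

Branch on row 1: col 2 → 0; col 3 → 0; col 5 → 1; col 6 → 0.
Sum: 0 + 0 + 1 + 0 = 1.

1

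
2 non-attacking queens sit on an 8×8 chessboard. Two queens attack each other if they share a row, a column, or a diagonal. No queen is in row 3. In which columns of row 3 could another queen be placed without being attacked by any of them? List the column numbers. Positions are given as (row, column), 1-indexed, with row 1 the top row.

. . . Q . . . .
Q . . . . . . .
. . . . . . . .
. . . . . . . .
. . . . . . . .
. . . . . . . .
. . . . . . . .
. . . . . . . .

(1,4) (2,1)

(1,4) attacks row 3 at column 4 and diagonals 2, 6.
(2,1) attacks row 3 at column 1 and diagonals 2.
Attacked columns: {1, 2, 4, 6}. Safe: {3, 5, 7, 8}.

columns 3, 5, 7, 8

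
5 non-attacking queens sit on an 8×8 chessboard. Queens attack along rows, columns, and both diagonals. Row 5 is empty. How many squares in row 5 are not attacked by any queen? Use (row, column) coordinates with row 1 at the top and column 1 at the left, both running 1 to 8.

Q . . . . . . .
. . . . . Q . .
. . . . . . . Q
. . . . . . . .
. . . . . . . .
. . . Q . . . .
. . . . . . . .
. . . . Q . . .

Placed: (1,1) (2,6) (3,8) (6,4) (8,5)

1

(1,1) attacks row 5 at column 1 and diagonals 5.
(2,6) attacks row 5 at column 6 and diagonals 3.
(3,8) attacks row 5 at column 8 and diagonals 6.
(6,4) attacks row 5 at column 4 and diagonals 3, 5.
(8,5) attacks row 5 at column 5 and diagonals 2, 8.
Attacked columns: {1, 2, 3, 4, 5, 6, 8}. Safe: {7}.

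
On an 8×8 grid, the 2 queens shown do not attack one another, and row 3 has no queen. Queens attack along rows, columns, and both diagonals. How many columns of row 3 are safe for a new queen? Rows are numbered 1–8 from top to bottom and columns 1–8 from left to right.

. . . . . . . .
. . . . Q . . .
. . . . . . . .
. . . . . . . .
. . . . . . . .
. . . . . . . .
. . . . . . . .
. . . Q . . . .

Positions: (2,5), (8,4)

5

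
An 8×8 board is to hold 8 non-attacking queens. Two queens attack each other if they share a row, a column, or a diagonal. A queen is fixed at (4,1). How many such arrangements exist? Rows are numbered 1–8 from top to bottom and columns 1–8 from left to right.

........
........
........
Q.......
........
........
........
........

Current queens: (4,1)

18

Branch on row 1: col 2 → 2; col 3 → 4; col 5 → 5; col 6 → 4; col 7 → 2; col 8 → 1.
Sum: 2 + 4 + 5 + 4 + 2 + 1 = 18.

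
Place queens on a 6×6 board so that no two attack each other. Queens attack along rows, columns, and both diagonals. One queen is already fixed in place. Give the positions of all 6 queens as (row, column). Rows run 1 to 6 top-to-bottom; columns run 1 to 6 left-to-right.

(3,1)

Row 1: attacked by (3,1)→{1,3}. Safe: 2, 4, 5, 6. Place at column 5.
Row 2: attacked by (1,5)→{4,5,6}; (3,1)→{1,2}. Safe: 3. Place at column 3.
Row 4: attacked by (1,5)→{2,5}; (2,3)→{1,3,5}; (3,1)→{1,2}. Safe: 4, 6. Place at column 6.
Row 5: attacked by (1,5)→{1,5}; (2,3)→{3,6}; (3,1)→{1,3}; (4,6)→{5,6}. Safe: 2, 4. Place at column 4.
Row 6: attacked by (1,5)→{5}; (2,3)→{3}; (3,1)→{1,4}; (4,6)→{4,6}; (5,4)→{3,4,5}. Safe: 2. Place at column 2.
Columns [5, 3, 1, 6, 4, 2], r−c [-4, -1, 2, -2, 1, 4], r+c [6, 5, 4, 10, 9, 8] are all distinct, so no two queens attack.

(1,5) (2,3) (3,1) (4,6) (5,4) (6,2)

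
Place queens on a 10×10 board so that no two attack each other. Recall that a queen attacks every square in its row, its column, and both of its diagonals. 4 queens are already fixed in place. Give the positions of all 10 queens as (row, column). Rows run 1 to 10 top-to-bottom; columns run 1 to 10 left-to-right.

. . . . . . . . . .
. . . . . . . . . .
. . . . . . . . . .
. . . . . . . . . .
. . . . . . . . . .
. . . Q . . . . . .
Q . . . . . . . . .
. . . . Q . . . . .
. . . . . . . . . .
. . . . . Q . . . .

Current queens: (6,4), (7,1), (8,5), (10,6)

(1,2) (2,10) (3,3) (4,7) (5,9) (6,4) (7,1) (8,5) (9,8) (10,6)

Row 1: attacked by (6,4)→{4,9}; (7,1)→{1,7}; (8,5)→{5}; (10,6)→{6}. Safe: 2, 3, 8, 10. Place at column 2.
Row 2: attacked by (1,2)→{1,2,3}; (6,4)→{4,8}; (7,1)→{1,6}; (8,5)→{5}; (10,6)→{6}. Safe: 7, 9, 10. Place at column 10.
Row 3: attacked by (1,2)→{2,4}; (2,10)→{9,10}; (6,4)→{1,4,7}; (7,1)→{1,5}; (8,5)→{5,10}; (10,6)→{6}. Safe: 3, 8. Place at column 3.
Row 4: attacked by (1,2)→{2,5}; (2,10)→{8,10}; (3,3)→{2,3,4}; (6,4)→{2,4,6}; (7,1)→{1,4}; (8,5)→{1,5,9}; (10,6)→{6}. Safe: 7. Place at column 7.
Row 5: attacked by (1,2)→{2,6}; (2,10)→{7,10}; (3,3)→{1,3,5}; (4,7)→{6,7,8}; (6,4)→{3,4,5}; (7,1)→{1,3}; (8,5)→{2,5,8}; (10,6)→{1,6}. Safe: 9. Place at column 9.
Row 9: attacked by (1,2)→{2,10}; (2,10)→{3,10}; (3,3)→{3,9}; (4,7)→{2,7}; (5,9)→{5,9}; (6,4)→{1,4,7}; (7,1)→{1,3}; (8,5)→{4,5,6}; (10,6)→{5,6,7}. Safe: 8. Place at column 8.
Columns [2, 10, 3, 7, 9, 4, 1, 5, 8, 6], r−c [-1, -8, 0, -3, -4, 2, 6, 3, 1, 4], r+c [3, 12, 6, 11, 14, 10, 8, 13, 17, 16] are all distinct, so no two queens attack.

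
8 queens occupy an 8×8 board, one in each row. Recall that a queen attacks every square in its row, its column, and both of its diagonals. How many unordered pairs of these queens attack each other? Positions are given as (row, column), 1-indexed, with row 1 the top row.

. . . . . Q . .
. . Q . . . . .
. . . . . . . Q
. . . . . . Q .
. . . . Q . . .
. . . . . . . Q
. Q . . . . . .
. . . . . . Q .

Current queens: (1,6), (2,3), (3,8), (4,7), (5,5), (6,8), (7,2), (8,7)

Same column: (3,8)–(6,8) (column 8); (4,7)–(8,7) (column 7).
Same diagonal: (1,6)–(3,8) (|1−3| = |6−8| = 2); (3,8)–(4,7) (|3−4| = |8−7| = 1).
Total attacking pairs: 4.

4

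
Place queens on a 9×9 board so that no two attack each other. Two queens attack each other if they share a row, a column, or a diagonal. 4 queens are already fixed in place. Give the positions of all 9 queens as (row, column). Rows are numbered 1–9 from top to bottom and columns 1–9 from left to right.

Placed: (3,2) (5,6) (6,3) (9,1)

(1,7) (2,4) (3,2) (4,9) (5,6) (6,3) (7,5) (8,8) (9,1)

Row 1: attacked by (3,2)→{2,4}; (5,6)→{2,6}; (6,3)→{3,8}; (9,1)→{1,9}. Safe: 5, 7. Place at column 7.
Row 2: attacked by (1,7)→{6,7,8}; (3,2)→{1,2,3}; (5,6)→{3,6,9}; (6,3)→{3,7}; (9,1)→{1,8}. Safe: 4, 5. Place at column 4.
Row 4: attacked by (1,7)→{4,7}; (2,4)→{2,4,6}; (3,2)→{1,2,3}; (5,6)→{5,6,7}; (6,3)→{1,3,5}; (9,1)→{1,6}. Safe: 8, 9. Place at column 9.
Row 7: attacked by (1,7)→{1,7}; (2,4)→{4,9}; (3,2)→{2,6}; (4,9)→{6,9}; (5,6)→{4,6,8}; (6,3)→{2,3,4}; (9,1)→{1,3}. Safe: 5. Place at column 5.
Row 8: attacked by (1,7)→{7}; (2,4)→{4}; (3,2)→{2,7}; (4,9)→{5,9}; (5,6)→{3,6,9}; (6,3)→{1,3,5}; (7,5)→{4,5,6}; (9,1)→{1,2}. Safe: 8. Place at column 8.
Columns [7, 4, 2, 9, 6, 3, 5, 8, 1], r−c [-6, -2, 1, -5, -1, 3, 2, 0, 8], r+c [8, 6, 5, 13, 11, 9, 12, 16, 10] are all distinct, so no two queens attack.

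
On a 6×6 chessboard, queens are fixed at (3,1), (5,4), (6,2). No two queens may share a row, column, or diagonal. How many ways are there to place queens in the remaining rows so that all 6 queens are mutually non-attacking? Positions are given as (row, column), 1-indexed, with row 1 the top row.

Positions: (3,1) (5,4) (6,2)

Branch on row 1: col 5 → 1; col 6 → 0.
Sum: 1 + 0 = 1.

1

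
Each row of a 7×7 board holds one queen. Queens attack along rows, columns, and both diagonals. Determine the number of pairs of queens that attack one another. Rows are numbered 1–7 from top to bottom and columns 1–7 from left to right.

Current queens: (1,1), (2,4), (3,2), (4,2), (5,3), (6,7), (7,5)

Same column: (3,2)–(4,2) (column 2).
Same diagonal: (2,4)–(4,2) (|2−4| = |4−2| = 2); (4,2)–(5,3) (|4−5| = |2−3| = 1); (4,2)–(7,5) (|4−7| = |2−5| = 3); (5,3)–(7,5) (|5−7| = |3−5| = 2).
Total attacking pairs: 5.

5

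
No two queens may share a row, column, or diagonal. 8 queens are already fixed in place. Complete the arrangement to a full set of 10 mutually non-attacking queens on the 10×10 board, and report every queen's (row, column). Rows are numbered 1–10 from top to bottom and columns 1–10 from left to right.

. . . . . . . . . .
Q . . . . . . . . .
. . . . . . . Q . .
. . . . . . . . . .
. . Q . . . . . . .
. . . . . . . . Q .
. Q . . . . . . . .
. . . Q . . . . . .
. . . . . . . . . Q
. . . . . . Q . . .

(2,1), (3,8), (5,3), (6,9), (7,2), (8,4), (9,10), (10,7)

(1,5) (2,1) (3,8) (4,6) (5,3) (6,9) (7,2) (8,4) (9,10) (10,7)

Row 1: attacked by (2,1)→{1,2}; (3,8)→{6,8,10}; (5,3)→{3,7}; (6,9)→{4,9}; (7,2)→{2,8}; (8,4)→{4}; (9,10)→{2,10}; (10,7)→{7}. Safe: 5. Place at column 5.
Row 4: attacked by (1,5)→{2,5,8}; (2,1)→{1,3}; (3,8)→{7,8,9}; (5,3)→{2,3,4}; (6,9)→{7,9}; (7,2)→{2,5}; (8,4)→{4,8}; (9,10)→{5,10}; (10,7)→{1,7}. Safe: 6. Place at column 6.
Columns [5, 1, 8, 6, 3, 9, 2, 4, 10, 7], r−c [-4, 1, -5, -2, 2, -3, 5, 4, -1, 3], r+c [6, 3, 11, 10, 8, 15, 9, 12, 19, 17] are all distinct, so no two queens attack.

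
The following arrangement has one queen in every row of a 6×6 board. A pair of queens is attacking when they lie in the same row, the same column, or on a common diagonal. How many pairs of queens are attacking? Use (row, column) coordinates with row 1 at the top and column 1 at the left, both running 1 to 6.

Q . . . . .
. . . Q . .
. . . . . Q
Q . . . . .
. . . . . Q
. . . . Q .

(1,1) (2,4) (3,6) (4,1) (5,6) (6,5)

3

Same column: (1,1)–(4,1) (column 1); (3,6)–(5,6) (column 6).
Same diagonal: (5,6)–(6,5) (|5−6| = |6−5| = 1).
Total attacking pairs: 3.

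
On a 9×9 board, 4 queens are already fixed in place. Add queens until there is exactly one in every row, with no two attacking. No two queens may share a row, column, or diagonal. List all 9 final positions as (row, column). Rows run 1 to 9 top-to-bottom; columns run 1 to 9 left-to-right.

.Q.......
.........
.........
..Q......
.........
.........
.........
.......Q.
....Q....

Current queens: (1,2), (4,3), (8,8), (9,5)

Row 2: attacked by (1,2)→{1,2,3}; (4,3)→{1,3,5}; (8,8)→{2,8}; (9,5)→{5}. Safe: 4, 6, 7, 9. Place at column 9.
Row 3: attacked by (1,2)→{2,4}; (2,9)→{8,9}; (4,3)→{2,3,4}; (8,8)→{3,8}; (9,5)→{5}. Safe: 1, 6, 7. Place at column 6.
Row 5: attacked by (1,2)→{2,6}; (2,9)→{6,9}; (3,6)→{4,6,8}; (4,3)→{2,3,4}; (8,8)→{5,8}; (9,5)→{1,5,9}. Safe: 7. Place at column 7.
Row 6: attacked by (1,2)→{2,7}; (2,9)→{5,9}; (3,6)→{3,6,9}; (4,3)→{1,3,5}; (5,7)→{6,7,8}; (8,8)→{6,8}; (9,5)→{2,5,8}. Safe: 4. Place at column 4.
Row 7: attacked by (1,2)→{2,8}; (2,9)→{4,9}; (3,6)→{2,6}; (4,3)→{3,6}; (5,7)→{5,7,9}; (6,4)→{3,4,5}; (8,8)→{7,8,9}; (9,5)→{3,5,7}. Safe: 1. Place at column 1.
Columns [2, 9, 6, 3, 7, 4, 1, 8, 5], r−c [-1, -7, -3, 1, -2, 2, 6, 0, 4], r+c [3, 11, 9, 7, 12, 10, 8, 16, 14] are all distinct, so no two queens attack.

(1,2) (2,9) (3,6) (4,3) (5,7) (6,4) (7,1) (8,8) (9,5)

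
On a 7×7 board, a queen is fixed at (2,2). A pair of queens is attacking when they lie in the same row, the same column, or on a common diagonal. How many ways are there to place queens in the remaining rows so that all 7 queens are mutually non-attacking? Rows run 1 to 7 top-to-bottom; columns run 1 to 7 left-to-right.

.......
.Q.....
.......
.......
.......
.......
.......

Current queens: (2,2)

4

Branch on row 1: col 4 → 1; col 5 → 1; col 6 → 1; col 7 → 1.
Sum: 1 + 1 + 1 + 1 = 4.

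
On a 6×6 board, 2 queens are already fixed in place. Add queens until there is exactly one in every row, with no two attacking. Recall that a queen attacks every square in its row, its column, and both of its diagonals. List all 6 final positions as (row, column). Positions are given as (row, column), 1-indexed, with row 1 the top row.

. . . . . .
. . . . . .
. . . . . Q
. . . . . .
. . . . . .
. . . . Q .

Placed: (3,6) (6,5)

(1,2) (2,4) (3,6) (4,1) (5,3) (6,5)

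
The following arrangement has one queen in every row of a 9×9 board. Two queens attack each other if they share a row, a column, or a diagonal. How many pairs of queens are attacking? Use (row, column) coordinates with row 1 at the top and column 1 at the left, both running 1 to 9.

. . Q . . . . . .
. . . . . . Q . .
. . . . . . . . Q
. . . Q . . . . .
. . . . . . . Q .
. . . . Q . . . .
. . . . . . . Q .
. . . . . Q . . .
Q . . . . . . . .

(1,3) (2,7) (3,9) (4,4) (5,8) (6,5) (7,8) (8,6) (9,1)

Same column: (5,8)–(7,8) (column 8).
Total attacking pairs: 1.

1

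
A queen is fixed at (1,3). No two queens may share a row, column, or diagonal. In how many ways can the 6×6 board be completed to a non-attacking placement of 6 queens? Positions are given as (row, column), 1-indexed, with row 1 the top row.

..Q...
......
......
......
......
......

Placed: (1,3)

1

Branch on row 2: col 1 → 0; col 5 → 0; col 6 → 1.
Sum: 0 + 0 + 1 = 1.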